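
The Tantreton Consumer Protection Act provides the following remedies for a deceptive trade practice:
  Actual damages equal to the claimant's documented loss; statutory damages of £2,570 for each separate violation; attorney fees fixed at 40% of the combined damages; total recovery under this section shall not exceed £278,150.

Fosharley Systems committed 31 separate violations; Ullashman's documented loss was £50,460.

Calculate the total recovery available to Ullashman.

Statutory damages: 31 × £2,570 = £79,670
Combined damages: £50,460 + £79,670 = £130,130
Attorney fees: 40% of £130,130 = £52,052
Total before cap: £130,130 + £52,052 = £182,182
Cap at £278,150: £182,182 is within the cap, no reduction.

£182,182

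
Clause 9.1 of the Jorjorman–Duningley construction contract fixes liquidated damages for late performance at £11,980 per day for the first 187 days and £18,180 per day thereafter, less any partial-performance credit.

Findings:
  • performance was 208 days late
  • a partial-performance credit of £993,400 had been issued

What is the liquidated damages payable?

First 187 days: 187 × £11,980 = £2,240,260
Remaining days: (208 − 187) × £18,180 = £381,780
Accrued per-day damages: £2,240,260 + £381,780 = £2,622,040
Less partial-performance credit: £2,622,040 − £993,400 = £1,628,640

£1,628,640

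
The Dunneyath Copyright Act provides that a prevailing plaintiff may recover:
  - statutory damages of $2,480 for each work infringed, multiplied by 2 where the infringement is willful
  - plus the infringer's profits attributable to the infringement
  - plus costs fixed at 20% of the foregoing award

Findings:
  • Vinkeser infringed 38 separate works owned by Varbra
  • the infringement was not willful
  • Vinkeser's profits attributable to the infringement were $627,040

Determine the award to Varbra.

Statutory damages: 38 × $2,480 = $94,240
Infringement not willful: no ×2 enhancement.
Combined award: $94,240 + $627,040 = $721,280
Costs: 20% of $721,280 = $144,256
Award plus costs: $721,280 + $144,256 = $865,536

$865,536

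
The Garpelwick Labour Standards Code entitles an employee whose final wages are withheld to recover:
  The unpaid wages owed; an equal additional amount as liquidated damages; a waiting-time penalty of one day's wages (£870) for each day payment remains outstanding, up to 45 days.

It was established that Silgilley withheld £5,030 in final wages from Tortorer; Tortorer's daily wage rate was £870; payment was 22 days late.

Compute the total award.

Liquidated damages (equal amount): £5,030
Penalty days: min(22, 45) = 22
Waiting-time penalty: 22 × £870 = £19,140
Total award: £5,030 + £5,030 + £19,140 = £29,200

£29,200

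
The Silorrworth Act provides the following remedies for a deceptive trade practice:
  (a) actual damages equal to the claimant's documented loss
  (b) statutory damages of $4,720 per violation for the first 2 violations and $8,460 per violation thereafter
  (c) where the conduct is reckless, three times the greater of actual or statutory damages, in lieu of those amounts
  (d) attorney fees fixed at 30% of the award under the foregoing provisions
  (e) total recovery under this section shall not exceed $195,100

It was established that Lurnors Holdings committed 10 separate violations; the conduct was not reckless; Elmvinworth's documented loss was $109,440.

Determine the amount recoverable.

First 2 violations: 2 × $4,720 = $9,440
Remaining violations: (10 − 2) × $8,460 = $67,680
Statutory damages: $9,440 + $67,680 = $77,120
Conduct not reckless: the in-lieu enhancement does not apply.
Actual plus statutory damages: $109,440 + $77,120 = $186,560
Attorney fees: 30% of $186,560 = $55,968
Total before cap: $186,560 + $55,968 = $242,528
Cap at $195,100: $242,528 exceeds the cap → $195,100

Total recovery: $195,100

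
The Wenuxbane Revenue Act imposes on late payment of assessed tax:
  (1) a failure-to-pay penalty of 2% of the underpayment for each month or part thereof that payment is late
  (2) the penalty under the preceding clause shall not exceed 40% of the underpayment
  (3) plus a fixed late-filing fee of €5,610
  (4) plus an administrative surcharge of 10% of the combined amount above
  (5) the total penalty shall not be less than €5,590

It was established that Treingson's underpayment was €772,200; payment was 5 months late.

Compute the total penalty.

Accrued rate: 2% × 5 = 10%, capped at 40% → 10%
Failure-to-pay penalty: 10% of €772,200 = €77,220
Penalty before surcharge: €77,220 + €5,610 = €82,830
Administrative surcharge: 10% of €82,830 = €8,283
Total penalty: €82,830 + €8,283 = €91,113
Minimum €5,590: €91,113 meets the minimum, no increase.

Penalty: €91,113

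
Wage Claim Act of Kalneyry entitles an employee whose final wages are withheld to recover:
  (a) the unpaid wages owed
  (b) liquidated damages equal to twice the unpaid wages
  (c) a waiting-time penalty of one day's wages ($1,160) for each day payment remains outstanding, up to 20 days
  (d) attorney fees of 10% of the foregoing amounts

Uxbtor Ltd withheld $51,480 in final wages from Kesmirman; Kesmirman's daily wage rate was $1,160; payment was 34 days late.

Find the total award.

Doubled: 2 × $51,480 = $102,960
Penalty days: min(34, 20) = 20
Waiting-time penalty: 20 × $1,160 = $23,200
Subtotal: $51,480 + $102,960 + $23,200 = $177,640
Attorney fees: 10% of $177,640 = $17,764
Total award: $177,640 + $17,764 = $195,404

Total award: $195,404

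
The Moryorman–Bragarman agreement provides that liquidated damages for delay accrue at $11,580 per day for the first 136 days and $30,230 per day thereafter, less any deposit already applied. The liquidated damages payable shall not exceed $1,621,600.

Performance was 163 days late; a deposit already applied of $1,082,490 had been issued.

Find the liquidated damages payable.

First 136 days: 136 × $11,580 = $1,574,880
Remaining days: (163 − 136) × $30,230 = $816,210
Accrued per-day damages: $1,574,880 + $816,210 = $2,391,090
Less deposit already applied: $2,391,090 − $1,082,490 = $1,308,600
Cap at $1,621,600: $1,308,600 is within the cap, no reduction.

Liquidated damages: $1,308,600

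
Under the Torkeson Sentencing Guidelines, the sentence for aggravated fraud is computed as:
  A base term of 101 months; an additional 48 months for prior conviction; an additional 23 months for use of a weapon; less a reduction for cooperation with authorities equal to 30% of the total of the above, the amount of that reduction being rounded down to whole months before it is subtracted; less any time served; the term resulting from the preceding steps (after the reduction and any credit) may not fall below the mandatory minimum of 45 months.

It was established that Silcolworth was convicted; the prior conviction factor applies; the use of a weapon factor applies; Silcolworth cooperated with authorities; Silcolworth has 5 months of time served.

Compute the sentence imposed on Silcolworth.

Prior conviction enhancement: +48 months
Use of a weapon enhancement: +23 months
Adjusted term: 101 months + 48 months + 23 months = 172 months
Cooperation with authorities reduction: 30% of 172 months = 51 months (rounded down)
After reduction: 172 − 51 = 121 months
Less time served: 121 months − 5 months = 116 months
Minimum 45 months: 116 months meets the minimum, no increase.

116 months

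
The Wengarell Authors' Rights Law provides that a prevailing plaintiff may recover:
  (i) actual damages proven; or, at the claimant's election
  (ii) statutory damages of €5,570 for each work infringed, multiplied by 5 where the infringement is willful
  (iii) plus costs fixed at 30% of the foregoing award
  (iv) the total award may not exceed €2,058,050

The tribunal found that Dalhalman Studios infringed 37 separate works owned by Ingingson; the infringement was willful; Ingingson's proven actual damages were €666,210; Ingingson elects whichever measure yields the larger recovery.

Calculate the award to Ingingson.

€1,339,585

Statutory damages: 37 × €5,570 = €206,090
Multiplied by 5: 5 × €206,090 = €1,030,450
Greater of actual damages (€666,210) or enhanced statutory damages (€1,030,450): €1,030,450
Costs: 30% of €1,030,450 = €309,135
Award plus costs: €1,030,450 + €309,135 = €1,339,585
Cap at €2,058,050: €1,339,585 is within the cap, no reduction.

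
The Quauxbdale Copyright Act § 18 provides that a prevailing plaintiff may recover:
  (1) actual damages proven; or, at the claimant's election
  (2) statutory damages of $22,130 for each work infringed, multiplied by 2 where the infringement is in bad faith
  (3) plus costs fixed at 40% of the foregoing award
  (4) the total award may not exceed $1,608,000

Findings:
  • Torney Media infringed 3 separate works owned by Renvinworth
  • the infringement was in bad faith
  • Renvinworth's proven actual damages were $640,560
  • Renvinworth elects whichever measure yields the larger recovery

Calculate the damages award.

$896,784

Statutory damages: 3 × $22,130 = $66,390
Doubled: 2 × $66,390 = $132,780
Greater of actual damages ($640,560) or enhanced statutory damages ($132,780): $640,560
Costs: 40% of $640,560 = $256,224
Award plus costs: $640,560 + $256,224 = $896,784
Cap at $1,608,000: $896,784 is within the cap, no reduction.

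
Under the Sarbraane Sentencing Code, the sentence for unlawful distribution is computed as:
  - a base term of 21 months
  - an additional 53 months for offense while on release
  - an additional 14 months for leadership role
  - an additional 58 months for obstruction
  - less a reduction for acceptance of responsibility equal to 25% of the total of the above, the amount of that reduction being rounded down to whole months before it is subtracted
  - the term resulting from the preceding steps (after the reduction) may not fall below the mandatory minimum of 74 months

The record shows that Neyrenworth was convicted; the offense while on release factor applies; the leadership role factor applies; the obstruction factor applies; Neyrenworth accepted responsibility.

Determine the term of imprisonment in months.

Offense while on release enhancement: +53 months
Leadership role enhancement: +14 months
Obstruction enhancement: +58 months
Adjusted term: 21 months + 53 months + 14 months + 58 months = 146 months
Acceptance of responsibility reduction: 25% of 146 months = 36 months (rounded down)
After reduction: 146 − 36 = 110 months
Minimum 74 months: 110 months meets the minimum, no increase.

110 months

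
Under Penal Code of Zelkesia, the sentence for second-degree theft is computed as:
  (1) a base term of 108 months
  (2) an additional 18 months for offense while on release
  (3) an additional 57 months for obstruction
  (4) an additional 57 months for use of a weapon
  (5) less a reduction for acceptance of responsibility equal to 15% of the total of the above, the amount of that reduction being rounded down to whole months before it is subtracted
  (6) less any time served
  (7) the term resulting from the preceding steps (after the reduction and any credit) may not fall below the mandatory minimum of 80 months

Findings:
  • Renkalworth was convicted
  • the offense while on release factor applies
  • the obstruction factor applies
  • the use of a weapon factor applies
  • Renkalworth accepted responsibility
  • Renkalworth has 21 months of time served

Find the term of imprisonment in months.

183 months

Offense while on release enhancement: +18 months
Obstruction enhancement: +57 months
Use of a weapon enhancement: +57 months
Adjusted term: 108 months + 18 months + 57 months + 57 months = 240 months
Acceptance of responsibility reduction: 15% of 240 months = 36 months (rounded down)
After reduction: 240 − 36 = 204 months
Less time served: 204 months − 21 months = 183 months
Minimum 80 months: 183 months meets the minimum, no increase.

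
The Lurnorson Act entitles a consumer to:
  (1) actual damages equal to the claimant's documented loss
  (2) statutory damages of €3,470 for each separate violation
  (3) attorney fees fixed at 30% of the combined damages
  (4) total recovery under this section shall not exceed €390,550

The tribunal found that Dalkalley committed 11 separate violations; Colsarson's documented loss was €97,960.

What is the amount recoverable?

€176,969

Statutory damages: 11 × €3,470 = €38,170
Combined damages: €97,960 + €38,170 = €136,130
Attorney fees: 30% of €136,130 = €40,839
Total before cap: €136,130 + €40,839 = €176,969
Cap at €390,550: €176,969 is within the cap, no reduction.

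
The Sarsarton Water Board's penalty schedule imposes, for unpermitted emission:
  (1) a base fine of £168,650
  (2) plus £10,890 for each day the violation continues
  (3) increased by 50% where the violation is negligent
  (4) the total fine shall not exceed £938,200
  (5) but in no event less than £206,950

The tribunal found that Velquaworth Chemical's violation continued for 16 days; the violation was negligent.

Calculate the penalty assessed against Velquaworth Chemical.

£514,335

Per-day component: 16 × £10,890 = £174,240
Base plus per-day: £168,650 + £174,240 = £342,890
Enhancement: 50% of £342,890 = £171,445
Enhanced fine: £342,890 + £171,445 = £514,335
Cap at £938,200: £514,335 is within the cap, no reduction.
Minimum £206,950: £514,335 meets the minimum, no increase.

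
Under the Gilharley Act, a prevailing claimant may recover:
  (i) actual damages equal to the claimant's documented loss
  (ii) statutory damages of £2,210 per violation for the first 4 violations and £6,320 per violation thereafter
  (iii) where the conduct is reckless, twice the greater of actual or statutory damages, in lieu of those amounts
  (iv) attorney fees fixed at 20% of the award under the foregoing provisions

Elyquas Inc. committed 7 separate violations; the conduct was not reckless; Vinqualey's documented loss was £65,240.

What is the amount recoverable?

First 4 violations: 4 × £2,210 = £8,840
Remaining violations: (7 − 4) × £6,320 = £18,960
Statutory damages: £8,840 + £18,960 = £27,800
Conduct not reckless: the in-lieu enhancement does not apply.
Actual plus statutory damages: £65,240 + £27,800 = £93,040
Attorney fees: 20% of £93,040 = £18,608
Total recovery: £93,040 + £18,608 = £111,648

£111,648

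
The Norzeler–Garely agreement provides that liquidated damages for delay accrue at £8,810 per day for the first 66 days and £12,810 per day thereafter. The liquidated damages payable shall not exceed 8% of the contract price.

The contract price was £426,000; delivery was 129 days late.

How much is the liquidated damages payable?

£34,080

First 66 days: 66 × £8,810 = £581,460
Remaining days: (129 − 66) × £12,810 = £807,030
Accrued per-day damages: £581,460 + £807,030 = £1,388,490
Cap: 8% of £426,000 = £34,080
Cap at £34,080: £1,388,490 exceeds the cap → £34,080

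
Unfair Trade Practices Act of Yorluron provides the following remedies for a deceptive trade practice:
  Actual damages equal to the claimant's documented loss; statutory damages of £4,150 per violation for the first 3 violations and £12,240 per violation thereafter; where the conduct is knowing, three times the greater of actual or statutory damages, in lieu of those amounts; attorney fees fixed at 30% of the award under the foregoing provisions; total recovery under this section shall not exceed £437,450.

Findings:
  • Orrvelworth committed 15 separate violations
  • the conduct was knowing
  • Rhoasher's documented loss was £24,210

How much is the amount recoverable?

£437,450

First 3 violations: 3 × £4,150 = £12,450
Remaining violations: (15 − 3) × £12,240 = £146,880
Statutory damages: £12,450 + £146,880 = £159,330
Greater of actual damages (£24,210) or statutory damages (£159,330): £159,330
Trebled: 3 × £159,330 = £477,990
Attorney fees: 30% of £477,990 = £143,397
Total before cap: £477,990 + £143,397 = £621,387
Cap at £437,450: £621,387 exceeds the cap → £437,450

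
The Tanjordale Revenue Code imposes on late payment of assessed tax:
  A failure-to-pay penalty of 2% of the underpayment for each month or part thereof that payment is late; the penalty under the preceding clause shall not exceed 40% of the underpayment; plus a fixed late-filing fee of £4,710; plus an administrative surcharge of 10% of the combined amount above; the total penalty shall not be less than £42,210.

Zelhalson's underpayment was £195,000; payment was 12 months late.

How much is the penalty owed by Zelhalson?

£56,661

Accrued rate: 2% × 12 = 24%, capped at 40% → 24%
Failure-to-pay penalty: 24% of £195,000 = £46,800
Penalty before surcharge: £46,800 + £4,710 = £51,510
Administrative surcharge: 10% of £51,510 = £5,151
Total penalty: £51,510 + £5,151 = £56,661
Minimum £42,210: £56,661 meets the minimum, no increase.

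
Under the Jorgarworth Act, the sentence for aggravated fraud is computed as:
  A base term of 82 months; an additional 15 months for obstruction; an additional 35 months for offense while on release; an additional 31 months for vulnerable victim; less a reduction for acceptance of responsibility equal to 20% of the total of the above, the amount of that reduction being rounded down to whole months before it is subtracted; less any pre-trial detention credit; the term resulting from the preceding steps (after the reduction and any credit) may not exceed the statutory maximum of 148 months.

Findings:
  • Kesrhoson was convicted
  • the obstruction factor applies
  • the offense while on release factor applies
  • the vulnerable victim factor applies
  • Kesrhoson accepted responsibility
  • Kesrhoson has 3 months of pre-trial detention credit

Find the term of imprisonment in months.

Obstruction enhancement: +15 months
Offense while on release enhancement: +35 months
Vulnerable victim enhancement: +31 months
Adjusted term: 82 months + 15 months + 35 months + 31 months = 163 months
Acceptance of responsibility reduction: 20% of 163 months = 32 months (rounded down)
After reduction: 163 − 32 = 131 months
Less pre-trial detention credit: 131 months − 3 months = 128 months
Cap at 148 months: 128 months is within the cap, no reduction.

128 months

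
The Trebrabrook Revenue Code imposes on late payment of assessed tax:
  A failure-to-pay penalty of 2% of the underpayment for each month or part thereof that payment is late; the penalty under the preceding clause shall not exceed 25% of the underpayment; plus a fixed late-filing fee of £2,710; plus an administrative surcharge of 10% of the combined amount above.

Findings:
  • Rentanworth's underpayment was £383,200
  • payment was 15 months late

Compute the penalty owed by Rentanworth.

Accrued rate: 2% × 15 = 30%, capped at 25% → 25%
Failure-to-pay penalty: 25% of £383,200 = £95,800
Penalty before surcharge: £95,800 + £2,710 = £98,510
Administrative surcharge: 10% of £98,510 = £9,851
Total penalty: £98,510 + £9,851 = £108,361

£108,361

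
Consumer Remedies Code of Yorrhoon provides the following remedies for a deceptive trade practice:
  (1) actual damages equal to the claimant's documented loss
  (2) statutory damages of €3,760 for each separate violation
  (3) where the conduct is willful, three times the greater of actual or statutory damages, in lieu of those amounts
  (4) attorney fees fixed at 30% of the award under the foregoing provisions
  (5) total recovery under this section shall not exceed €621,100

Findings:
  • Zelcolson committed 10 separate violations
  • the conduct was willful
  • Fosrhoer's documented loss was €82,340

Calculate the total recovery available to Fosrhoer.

Statutory damages: 10 × €3,760 = €37,600
Greater of actual damages (€82,340) or statutory damages (€37,600): €82,340
Trebled: 3 × €82,340 = €247,020
Attorney fees: 30% of €247,020 = €74,106
Total before cap: €247,020 + €74,106 = €321,126
Cap at €621,100: €321,126 is within the cap, no reduction.

Total recovery: €321,126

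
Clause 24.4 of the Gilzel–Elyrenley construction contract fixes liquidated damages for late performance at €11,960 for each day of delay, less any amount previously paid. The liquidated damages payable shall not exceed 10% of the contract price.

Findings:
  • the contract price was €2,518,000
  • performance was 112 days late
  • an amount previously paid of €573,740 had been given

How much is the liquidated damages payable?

€251,800

Per-day damages: 112 × €11,960 = €1,339,520
Less amount previously paid: €1,339,520 − €573,740 = €765,780
Cap: 10% of €2,518,000 = €251,800
Cap at €251,800: €765,780 exceeds the cap → €251,800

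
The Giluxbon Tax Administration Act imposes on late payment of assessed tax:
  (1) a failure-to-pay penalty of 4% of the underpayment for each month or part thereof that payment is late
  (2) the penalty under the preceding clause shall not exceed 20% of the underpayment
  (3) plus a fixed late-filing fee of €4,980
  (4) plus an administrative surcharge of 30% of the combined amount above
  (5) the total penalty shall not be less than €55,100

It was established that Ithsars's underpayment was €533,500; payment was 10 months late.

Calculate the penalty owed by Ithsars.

Penalty: €145,184

Accrued rate: 4% × 10 = 40%, capped at 20% → 20%
Failure-to-pay penalty: 20% of €533,500 = €106,700
Penalty before surcharge: €106,700 + €4,980 = €111,680
Administrative surcharge: 30% of €111,680 = €33,504
Total penalty: €111,680 + €33,504 = €145,184
Minimum €55,100: €145,184 meets the minimum, no increase.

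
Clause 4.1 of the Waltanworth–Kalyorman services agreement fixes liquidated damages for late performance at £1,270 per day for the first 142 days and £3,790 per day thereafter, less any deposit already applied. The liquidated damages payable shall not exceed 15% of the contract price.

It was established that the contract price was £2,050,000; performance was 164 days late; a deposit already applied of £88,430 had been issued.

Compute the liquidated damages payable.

Liquidated damages: £175,290

First 142 days: 142 × £1,270 = £180,340
Remaining days: (164 − 142) × £3,790 = £83,380
Accrued per-day damages: £180,340 + £83,380 = £263,720
Less deposit already applied: £263,720 − £88,430 = £175,290
Cap: 15% of £2,050,000 = £307,500
Cap at £307,500: £175,290 is within the cap, no reduction.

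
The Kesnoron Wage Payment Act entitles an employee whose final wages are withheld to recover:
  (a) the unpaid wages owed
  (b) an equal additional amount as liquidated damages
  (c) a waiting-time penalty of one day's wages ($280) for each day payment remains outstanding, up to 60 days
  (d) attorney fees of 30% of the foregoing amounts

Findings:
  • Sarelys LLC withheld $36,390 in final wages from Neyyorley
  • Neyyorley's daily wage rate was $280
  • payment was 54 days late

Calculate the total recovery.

Liquidated damages (equal amount): $36,390
Penalty days: min(54, 60) = 54
Waiting-time penalty: 54 × $280 = $15,120
Subtotal: $36,390 + $36,390 + $15,120 = $87,900
Attorney fees: 30% of $87,900 = $26,370
Total award: $87,900 + $26,370 = $114,270

$114,270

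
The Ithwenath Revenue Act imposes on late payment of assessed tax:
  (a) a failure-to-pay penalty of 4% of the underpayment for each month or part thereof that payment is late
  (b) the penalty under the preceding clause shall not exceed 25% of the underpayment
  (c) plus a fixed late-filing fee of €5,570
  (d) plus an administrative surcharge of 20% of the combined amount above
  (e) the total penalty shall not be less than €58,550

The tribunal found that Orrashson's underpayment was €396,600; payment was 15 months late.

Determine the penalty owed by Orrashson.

€125,664

Accrued rate: 4% × 15 = 60%, capped at 25% → 25%
Failure-to-pay penalty: 25% of €396,600 = €99,150
Penalty before surcharge: €99,150 + €5,570 = €104,720
Administrative surcharge: 20% of €104,720 = €20,944
Total penalty: €104,720 + €20,944 = €125,664
Minimum €58,550: €125,664 meets the minimum, no increase.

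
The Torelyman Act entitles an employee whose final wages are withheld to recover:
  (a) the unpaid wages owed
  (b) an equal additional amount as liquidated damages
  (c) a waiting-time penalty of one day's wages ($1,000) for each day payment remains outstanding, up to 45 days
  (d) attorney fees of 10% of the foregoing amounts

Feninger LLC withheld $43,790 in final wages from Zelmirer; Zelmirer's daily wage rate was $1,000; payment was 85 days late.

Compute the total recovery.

$145,838

Liquidated damages (equal amount): $43,790
Penalty days: min(85, 45) = 45
Waiting-time penalty: 45 × $1,000 = $45,000
Subtotal: $43,790 + $43,790 + $45,000 = $132,580
Attorney fees: 10% of $132,580 = $13,258
Total award: $132,580 + $13,258 = $145,838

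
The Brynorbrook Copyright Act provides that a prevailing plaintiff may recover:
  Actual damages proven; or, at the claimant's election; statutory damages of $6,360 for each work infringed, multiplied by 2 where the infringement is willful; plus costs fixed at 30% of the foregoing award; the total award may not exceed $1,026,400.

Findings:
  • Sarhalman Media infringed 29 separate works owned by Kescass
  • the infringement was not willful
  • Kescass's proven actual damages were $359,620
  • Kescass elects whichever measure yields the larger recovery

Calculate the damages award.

Statutory damages: 29 × $6,360 = $184,440
Infringement not willful: no ×2 enhancement.
Greater of actual damages ($359,620) or statutory damages ($184,440): $359,620
Costs: 30% of $359,620 = $107,886
Award plus costs: $359,620 + $107,886 = $467,506
Cap at $1,026,400: $467,506 is within the cap, no reduction.

$467,506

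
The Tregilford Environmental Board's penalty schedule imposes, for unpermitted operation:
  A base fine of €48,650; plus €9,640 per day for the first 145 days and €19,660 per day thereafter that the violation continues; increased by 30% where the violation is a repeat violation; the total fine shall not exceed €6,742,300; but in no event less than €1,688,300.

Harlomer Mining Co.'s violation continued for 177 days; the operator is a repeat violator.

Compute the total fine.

First 145 days: 145 × €9,640 = €1,397,800
Remaining days: (177 − 145) × €19,660 = €629,120
Per-day component: €1,397,800 + €629,120 = €2,026,920
Base plus per-day: €48,650 + €2,026,920 = €2,075,570
Enhancement: 30% of €2,075,570 = €622,671
Enhanced fine: €2,075,570 + €622,671 = €2,698,241
Cap at €6,742,300: €2,698,241 is within the cap, no reduction.
Minimum €1,688,300: €2,698,241 meets the minimum, no increase.

€2,698,241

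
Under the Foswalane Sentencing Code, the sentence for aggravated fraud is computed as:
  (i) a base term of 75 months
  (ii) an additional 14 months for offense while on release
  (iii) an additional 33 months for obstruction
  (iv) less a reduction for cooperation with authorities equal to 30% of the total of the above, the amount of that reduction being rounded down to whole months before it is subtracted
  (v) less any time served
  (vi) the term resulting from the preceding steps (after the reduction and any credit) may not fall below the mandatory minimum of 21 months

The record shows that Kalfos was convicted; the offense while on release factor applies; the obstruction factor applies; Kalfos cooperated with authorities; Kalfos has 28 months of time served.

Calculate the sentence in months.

Offense while on release enhancement: +14 months
Obstruction enhancement: +33 months
Adjusted term: 75 months + 14 months + 33 months = 122 months
Cooperation with authorities reduction: 30% of 122 months = 36 months (rounded down)
After reduction: 122 − 36 = 86 months
Less time served: 86 months − 28 months = 58 months
Minimum 21 months: 58 months meets the minimum, no increase.

58 months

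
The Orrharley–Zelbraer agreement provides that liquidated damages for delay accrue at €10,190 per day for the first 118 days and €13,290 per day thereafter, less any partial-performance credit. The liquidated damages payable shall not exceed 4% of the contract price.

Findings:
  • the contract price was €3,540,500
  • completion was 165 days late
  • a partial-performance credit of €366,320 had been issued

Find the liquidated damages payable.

First 118 days: 118 × €10,190 = €1,202,420
Remaining days: (165 − 118) × €13,290 = €624,630
Accrued per-day damages: €1,202,420 + €624,630 = €1,827,050
Less partial-performance credit: €1,827,050 − €366,320 = €1,460,730
Cap: 4% of €3,540,500 = €141,620
Cap at €141,620: €1,460,730 exceeds the cap → €141,620

€141,620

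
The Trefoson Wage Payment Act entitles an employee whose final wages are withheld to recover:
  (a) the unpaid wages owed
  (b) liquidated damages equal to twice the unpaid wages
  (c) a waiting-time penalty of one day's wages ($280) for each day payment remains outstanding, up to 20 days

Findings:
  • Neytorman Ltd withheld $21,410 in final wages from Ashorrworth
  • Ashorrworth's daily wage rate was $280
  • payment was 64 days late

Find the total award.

Doubled: 2 × $21,410 = $42,820
Penalty days: min(64, 20) = 20
Waiting-time penalty: 20 × $280 = $5,600
Total award: $21,410 + $42,820 + $5,600 = $69,830

$69,830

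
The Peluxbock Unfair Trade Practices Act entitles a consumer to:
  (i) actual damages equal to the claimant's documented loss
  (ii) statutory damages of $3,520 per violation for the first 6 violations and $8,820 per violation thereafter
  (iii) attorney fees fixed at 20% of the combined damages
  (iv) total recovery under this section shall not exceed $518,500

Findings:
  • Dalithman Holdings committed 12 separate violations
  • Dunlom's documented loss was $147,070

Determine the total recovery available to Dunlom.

$265,332

First 6 violations: 6 × $3,520 = $21,120
Remaining violations: (12 − 6) × $8,820 = $52,920
Statutory damages: $21,120 + $52,920 = $74,040
Combined damages: $147,070 + $74,040 = $221,110
Attorney fees: 20% of $221,110 = $44,222
Total before cap: $221,110 + $44,222 = $265,332
Cap at $518,500: $265,332 is within the cap, no reduction.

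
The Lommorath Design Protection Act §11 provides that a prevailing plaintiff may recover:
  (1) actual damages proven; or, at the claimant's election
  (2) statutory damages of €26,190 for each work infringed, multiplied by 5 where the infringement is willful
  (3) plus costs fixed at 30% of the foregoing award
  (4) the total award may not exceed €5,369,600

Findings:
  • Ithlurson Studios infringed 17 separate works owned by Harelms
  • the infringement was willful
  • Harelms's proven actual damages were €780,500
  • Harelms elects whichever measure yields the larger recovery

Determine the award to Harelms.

€2,893,995

Statutory damages: 17 × €26,190 = €445,230
Multiplied by 5: 5 × €445,230 = €2,226,150
Greater of actual damages (€780,500) or enhanced statutory damages (€2,226,150): €2,226,150
Costs: 30% of €2,226,150 = €667,845
Award plus costs: €2,226,150 + €667,845 = €2,893,995
Cap at €5,369,600: €2,893,995 is within the cap, no reduction.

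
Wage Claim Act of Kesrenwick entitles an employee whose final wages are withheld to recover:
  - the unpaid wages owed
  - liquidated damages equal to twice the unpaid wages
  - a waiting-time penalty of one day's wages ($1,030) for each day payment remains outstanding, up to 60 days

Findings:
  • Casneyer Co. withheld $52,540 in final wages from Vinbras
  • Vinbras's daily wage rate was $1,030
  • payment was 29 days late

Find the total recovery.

$187,490

Doubled: 2 × $52,540 = $105,080
Penalty days: min(29, 60) = 29
Waiting-time penalty: 29 × $1,030 = $29,870
Total award: $52,540 + $105,080 + $29,870 = $187,490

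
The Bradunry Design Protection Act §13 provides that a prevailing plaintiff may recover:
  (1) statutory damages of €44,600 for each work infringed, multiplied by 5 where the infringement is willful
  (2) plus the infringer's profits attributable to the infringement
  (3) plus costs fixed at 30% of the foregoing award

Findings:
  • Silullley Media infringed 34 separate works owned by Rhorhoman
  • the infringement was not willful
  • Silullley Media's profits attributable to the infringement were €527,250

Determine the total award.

Statutory damages: 34 × €44,600 = €1,516,400
Infringement not willful: no ×5 enhancement.
Combined award: €1,516,400 + €527,250 = €2,043,650
Costs: 30% of €2,043,650 = €613,095
Award plus costs: €2,043,650 + €613,095 = €2,656,745

€2,656,745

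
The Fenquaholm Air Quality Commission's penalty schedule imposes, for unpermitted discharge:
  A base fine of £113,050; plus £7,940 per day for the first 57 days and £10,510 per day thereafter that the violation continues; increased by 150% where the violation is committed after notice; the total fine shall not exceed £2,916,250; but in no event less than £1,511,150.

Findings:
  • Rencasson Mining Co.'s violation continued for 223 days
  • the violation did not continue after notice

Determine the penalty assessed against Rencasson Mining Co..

First 57 days: 57 × £7,940 = £452,580
Remaining days: (223 − 57) × £10,510 = £1,744,660
Per-day component: £452,580 + £1,744,660 = £2,197,240
Base plus per-day: £113,050 + £2,197,240 = £2,310,290
The violation did not continue after notice: no 150% increase.
Cap at £2,916,250: £2,310,290 is within the cap, no reduction.
Minimum £1,511,150: £2,310,290 meets the minimum, no increase.

£2,310,290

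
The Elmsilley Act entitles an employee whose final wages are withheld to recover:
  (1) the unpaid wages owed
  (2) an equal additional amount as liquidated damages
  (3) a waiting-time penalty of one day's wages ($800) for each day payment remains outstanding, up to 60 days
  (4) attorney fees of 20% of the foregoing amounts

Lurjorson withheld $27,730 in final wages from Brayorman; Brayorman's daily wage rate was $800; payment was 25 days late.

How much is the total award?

$90,552

Liquidated damages (equal amount): $27,730
Penalty days: min(25, 60) = 25
Waiting-time penalty: 25 × $800 = $20,000
Subtotal: $27,730 + $27,730 + $20,000 = $75,460
Attorney fees: 20% of $75,460 = $15,092
Total award: $75,460 + $15,092 = $90,552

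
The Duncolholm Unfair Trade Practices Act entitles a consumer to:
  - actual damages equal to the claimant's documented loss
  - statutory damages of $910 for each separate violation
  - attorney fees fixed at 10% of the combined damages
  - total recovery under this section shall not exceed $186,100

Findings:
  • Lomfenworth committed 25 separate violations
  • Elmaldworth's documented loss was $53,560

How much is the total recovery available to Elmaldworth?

Statutory damages: 25 × $910 = $22,750
Combined damages: $53,560 + $22,750 = $76,310
Attorney fees: 10% of $76,310 = $7,631
Total before cap: $76,310 + $7,631 = $83,941
Cap at $186,100: $83,941 is within the cap, no reduction.

$83,941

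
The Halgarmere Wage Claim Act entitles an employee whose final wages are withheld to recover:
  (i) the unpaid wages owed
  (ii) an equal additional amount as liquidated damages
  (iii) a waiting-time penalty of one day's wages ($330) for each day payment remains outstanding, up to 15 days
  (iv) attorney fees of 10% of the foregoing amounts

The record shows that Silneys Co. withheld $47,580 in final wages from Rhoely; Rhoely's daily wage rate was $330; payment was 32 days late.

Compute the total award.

$110,121

Liquidated damages (equal amount): $47,580
Penalty days: min(32, 15) = 15
Waiting-time penalty: 15 × $330 = $4,950
Subtotal: $47,580 + $47,580 + $4,950 = $100,110
Attorney fees: 10% of $100,110 = $10,011
Total award: $100,110 + $10,011 = $110,121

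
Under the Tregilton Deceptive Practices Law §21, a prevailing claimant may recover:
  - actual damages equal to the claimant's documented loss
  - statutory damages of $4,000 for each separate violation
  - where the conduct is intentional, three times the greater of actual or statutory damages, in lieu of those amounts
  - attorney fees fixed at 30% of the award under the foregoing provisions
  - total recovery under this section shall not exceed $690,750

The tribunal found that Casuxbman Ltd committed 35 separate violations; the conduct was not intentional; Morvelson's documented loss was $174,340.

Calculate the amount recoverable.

Statutory damages: 35 × $4,000 = $140,000
Conduct not intentional: the in-lieu enhancement does not apply.
Actual plus statutory damages: $174,340 + $140,000 = $314,340
Attorney fees: 30% of $314,340 = $94,302
Total before cap: $314,340 + $94,302 = $408,642
Cap at $690,750: $408,642 is within the cap, no reduction.

$408,642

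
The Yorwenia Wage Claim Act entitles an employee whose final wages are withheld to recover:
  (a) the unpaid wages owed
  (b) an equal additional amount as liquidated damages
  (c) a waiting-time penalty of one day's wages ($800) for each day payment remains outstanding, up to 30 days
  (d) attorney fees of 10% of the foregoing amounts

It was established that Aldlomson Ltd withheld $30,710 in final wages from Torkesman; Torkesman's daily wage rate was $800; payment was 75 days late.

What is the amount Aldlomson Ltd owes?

$93,962

Liquidated damages (equal amount): $30,710
Penalty days: min(75, 30) = 30
Waiting-time penalty: 30 × $800 = $24,000
Subtotal: $30,710 + $30,710 + $24,000 = $85,420
Attorney fees: 10% of $85,420 = $8,542
Total award: $85,420 + $8,542 = $93,962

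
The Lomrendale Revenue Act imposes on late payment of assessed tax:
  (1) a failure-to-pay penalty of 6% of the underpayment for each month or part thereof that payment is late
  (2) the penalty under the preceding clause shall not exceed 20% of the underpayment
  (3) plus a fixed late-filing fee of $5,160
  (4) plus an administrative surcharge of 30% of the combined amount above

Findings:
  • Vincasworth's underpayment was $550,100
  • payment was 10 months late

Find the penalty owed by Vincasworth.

Accrued rate: 6% × 10 = 60%, capped at 20% → 20%
Failure-to-pay penalty: 20% of $550,100 = $110,020
Penalty before surcharge: $110,020 + $5,160 = $115,180
Administrative surcharge: 30% of $115,180 = $34,554
Total penalty: $115,180 + $34,554 = $149,734

Penalty: $149,734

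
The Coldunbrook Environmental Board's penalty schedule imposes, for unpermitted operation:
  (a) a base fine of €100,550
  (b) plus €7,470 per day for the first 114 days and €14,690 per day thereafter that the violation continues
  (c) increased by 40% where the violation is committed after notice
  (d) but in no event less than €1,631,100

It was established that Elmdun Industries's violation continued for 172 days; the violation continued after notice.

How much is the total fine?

€2,525,810

First 114 days: 114 × €7,470 = €851,580
Remaining days: (172 − 114) × €14,690 = €852,020
Per-day component: €851,580 + €852,020 = €1,703,600
Base plus per-day: €100,550 + €1,703,600 = €1,804,150
Enhancement: 40% of €1,804,150 = €721,660
Enhanced fine: €1,804,150 + €721,660 = €2,525,810
Minimum €1,631,100: €2,525,810 meets the minimum, no increase.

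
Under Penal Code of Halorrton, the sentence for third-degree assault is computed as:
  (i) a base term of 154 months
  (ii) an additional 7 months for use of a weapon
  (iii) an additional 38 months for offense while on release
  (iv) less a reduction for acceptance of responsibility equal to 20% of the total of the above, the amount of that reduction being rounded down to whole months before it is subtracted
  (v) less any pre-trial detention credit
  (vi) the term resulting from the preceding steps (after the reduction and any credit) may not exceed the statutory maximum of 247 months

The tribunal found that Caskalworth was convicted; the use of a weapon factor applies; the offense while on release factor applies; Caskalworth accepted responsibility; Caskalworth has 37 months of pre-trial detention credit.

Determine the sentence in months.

123 months

Use of a weapon enhancement: +7 months
Offense while on release enhancement: +38 months
Adjusted term: 154 months + 7 months + 38 months = 199 months
Acceptance of responsibility reduction: 20% of 199 months = 39 months (rounded down)
After reduction: 199 − 39 = 160 months
Less pre-trial detention credit: 160 months − 37 months = 123 months
Cap at 247 months: 123 months is within the cap, no reduction.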